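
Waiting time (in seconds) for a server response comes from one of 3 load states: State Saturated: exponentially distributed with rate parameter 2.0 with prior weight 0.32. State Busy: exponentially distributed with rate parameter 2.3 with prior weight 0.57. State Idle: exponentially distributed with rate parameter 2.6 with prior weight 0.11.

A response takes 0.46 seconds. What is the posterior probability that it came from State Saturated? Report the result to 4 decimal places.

0.3202

Apply Bayes' rule: the posterior for each component is proportional to its prior times its likelihood at x.
Exponential densities:
  L_Saturated = 0.797038
  L_Busy = 0.798444
  L_Idle = 0.786244
Prior × likelihood for each component:
  w_Saturated·L_Saturated = 0.32 × 0.797038 = 0.255052
  w_Busy·L_Busy = 0.57 × 0.798444 = 0.455113
  w_Idle·L_Idle = 0.11 × 0.786244 = 0.0864868
Evidence: 0.255052 + 0.455113 + 0.0864868 = 0.796652
So the posterior for State Saturated is 0.255052 / 0.796652 ≈ 0.3202.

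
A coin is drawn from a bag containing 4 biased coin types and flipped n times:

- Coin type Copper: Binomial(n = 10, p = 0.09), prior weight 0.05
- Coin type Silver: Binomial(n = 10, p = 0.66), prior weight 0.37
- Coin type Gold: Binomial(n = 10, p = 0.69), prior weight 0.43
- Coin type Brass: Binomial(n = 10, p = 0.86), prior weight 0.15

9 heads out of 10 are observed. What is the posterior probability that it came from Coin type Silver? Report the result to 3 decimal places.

0.228

By Bayes' theorem, P(k | x) = π_k f_k(x) / Σ_j π_j f_j(x).
Binomial probabilities:
  L_Copper = C(10,9)·0.09^9·0.91^1 = 10·3.8742e-10·0.91 = 3.52553e-09
  L_Silver = C(10,9)·0.66^9·0.34^1 = 10·0.0237627·0.34 = 0.0807931
  L_Gold = C(10,9)·0.69^9·0.31^1 = 10·0.0354521·0.31 = 0.109901
  L_Brass = C(10,9)·0.86^9·0.14^1 = 10·0.257327·0.14 = 0.360258
Weight by the priors:
  π_Copper·L_Copper = 0.05 × 3.52553e-09 = 1.76276e-10
  π_Silver·L_Silver = 0.37 × 0.0807931 = 0.0298935
  π_Gold·L_Gold = 0.43 × 0.109901 = 0.0472576
  π_Brass·L_Brass = 0.15 × 0.360258 = 0.0540388
Denominator: 1.76276e-10 + 0.0298935 + 0.0472576 + 0.0540388 = 0.13119
P(Coin type Silver | the observation) ≈ 0.228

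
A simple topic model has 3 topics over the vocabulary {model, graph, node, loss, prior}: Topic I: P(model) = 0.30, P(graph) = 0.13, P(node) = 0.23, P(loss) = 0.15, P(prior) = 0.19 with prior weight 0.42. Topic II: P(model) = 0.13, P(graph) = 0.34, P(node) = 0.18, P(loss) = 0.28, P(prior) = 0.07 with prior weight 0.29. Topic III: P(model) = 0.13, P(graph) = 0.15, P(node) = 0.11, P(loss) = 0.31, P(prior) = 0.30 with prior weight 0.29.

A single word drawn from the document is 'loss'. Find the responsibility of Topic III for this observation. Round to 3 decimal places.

P(component k | x) = π_k·f_k(x) / marginal(x), where marginal(x) = Σ_j π_j·f_j(x).
Component likelihoods at x = 'loss':
  f_I = P(loss | comp) = 0.15
  f_II = P(loss | comp) = 0.28
  f_III = P(loss | comp) = 0.31
Multiply by the mixture weights:
  π_I·f_I = 0.42 × 0.15 = 0.063
  π_II·f_II = 0.29 × 0.28 = 0.0812
  π_III·f_III = 0.29 × 0.31 = 0.0899
Sum: 0.063 + 0.0812 + 0.0899 = 0.2341
P(Topic III | x) = 0.0899 / 0.2341 ≈ 0.384

0.384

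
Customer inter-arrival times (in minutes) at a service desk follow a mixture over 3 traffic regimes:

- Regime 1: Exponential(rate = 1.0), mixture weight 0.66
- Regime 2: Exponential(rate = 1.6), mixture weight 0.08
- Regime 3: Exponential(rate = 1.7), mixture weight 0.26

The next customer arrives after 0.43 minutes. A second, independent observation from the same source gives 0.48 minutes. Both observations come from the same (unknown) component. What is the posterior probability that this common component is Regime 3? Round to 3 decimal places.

0.338

Posterior ∝ prior × likelihood, so P(k | x) ∝ π_k f_k(x); normalise over all components.
Since both observations come from the same component, the likelihood for component k is f_k(x₁)·f_k(x₂).
  L_1 = [1.0·e^(−1.0·0.43) = 1.0·e^(−0.4300) = 0.650509] × [0.618783] = 0.402524
  L_2 = [1.6·e^(−1.6·0.43) = 1.6·e^(−0.6880) = 0.804128] × [0.742304] = 0.596908
  L_3 = [1.7·e^(−1.7·0.43) = 1.7·e^(−0.7310) = 0.818426] × [0.751735] = 0.61524
Multiply by the mixture weights:
  π_1·L_1 = 0.66 × 0.402524 = 0.265666
  π_2·L_2 = 0.08 × 0.596908 = 0.0477526
  π_3·L_3 = 0.26 × 0.61524 = 0.159962
Marginal: 0.265666 + 0.0477526 + 0.159962 = 0.473381
P(Regime 3 | data) = 0.159962 / 0.473381 ≈ 0.338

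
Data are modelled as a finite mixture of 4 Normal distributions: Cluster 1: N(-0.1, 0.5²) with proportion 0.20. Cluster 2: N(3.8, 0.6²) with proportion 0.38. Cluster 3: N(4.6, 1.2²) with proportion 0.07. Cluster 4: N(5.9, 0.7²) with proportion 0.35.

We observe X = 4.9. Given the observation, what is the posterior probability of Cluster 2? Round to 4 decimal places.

0.3326

The responsibility of component k is w_k f_k(x) divided by Σ_j w_j f_j(x).
Evaluate each component's likelihood at the observed value:
  p_1 = 1.53892e-22
  p_2 = 0.123852
  p_3 = 0.322223
  p_4 = 0.205426
Unnormalised posteriors:
  w_1·p_1 = 0.20 × 1.53892e-22 = 3.07784e-23
  w_2·p_2 = 0.38 × 0.123852 = 0.0470637
  w_3·p_3 = 0.07 × 0.322223 = 0.0225556
  w_4·p_4 = 0.35 × 0.205426 = 0.0718989
Marginal: 3.07784e-23 + 0.0470637 + 0.0225556 + 0.0718989 = 0.141518
P(Cluster 2 | the observation) ≈ 0.3326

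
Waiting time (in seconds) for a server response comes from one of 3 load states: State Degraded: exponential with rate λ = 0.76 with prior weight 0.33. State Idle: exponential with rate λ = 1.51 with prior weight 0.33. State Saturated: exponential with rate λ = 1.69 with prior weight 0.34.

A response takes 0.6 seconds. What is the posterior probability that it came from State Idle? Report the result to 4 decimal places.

Posterior ∝ prior × likelihood, so P(k | x) ∝ P(Z=k) f_k(x); normalise over all components.
Evaluate each component's likelihood at the observed value:
  L_Degraded = 0.481699
  L_Idle = 0.610248
  L_Saturated = 0.613073
Prior × likelihood for each component:
  P(Z=Degraded)·L_Degraded = 0.33 × 0.481699 = 0.158961
  P(Z=Idle)·L_Idle = 0.33 × 0.610248 = 0.201382
  P(Z=Saturated)·L_Saturated = 0.34 × 0.613073 = 0.208445
Sum: 0.158961 + 0.201382 + 0.208445 = 0.568787
Responsibility of State Idle: 0.201382 / 0.568787 ≈ 0.3541

0.3541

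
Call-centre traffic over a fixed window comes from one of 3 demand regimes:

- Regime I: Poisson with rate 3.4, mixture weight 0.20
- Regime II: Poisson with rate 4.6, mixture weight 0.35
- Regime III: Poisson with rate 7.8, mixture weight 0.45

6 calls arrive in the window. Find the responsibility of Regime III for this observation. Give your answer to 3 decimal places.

0.488

P(component k | x) = w_k·f_k(x) / marginal(x), where marginal(x) = Σ_j w_j·f_j(x).
Evaluate each component's likelihood at the observed value:
  p_I = e^(−3.4)·3.4^6/6! = 0.0716044
  p_II = e^(−4.6)·4.6^6/6! = 0.13227
  p_III = e^(−7.8)·7.8^6/6! = 0.128156
Multiply by the mixture weights:
  w_I·p_I = 0.20 × 0.0716044 = 0.0143209
  w_II·p_II = 0.35 × 0.13227 = 0.0462943
  w_III·p_III = 0.45 × 0.128156 = 0.0576701
Sum: 0.0143209 + 0.0462943 + 0.0576701 = 0.118285
Responsibility of Regime III: 0.0576701 / 0.118285 ≈ 0.488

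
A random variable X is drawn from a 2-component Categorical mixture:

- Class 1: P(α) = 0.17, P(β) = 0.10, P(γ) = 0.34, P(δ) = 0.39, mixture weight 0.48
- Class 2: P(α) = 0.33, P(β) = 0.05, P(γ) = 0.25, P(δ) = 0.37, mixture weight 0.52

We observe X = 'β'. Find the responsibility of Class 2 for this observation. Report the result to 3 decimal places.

Apply Bayes' rule: the posterior for each component is proportional to its prior times its likelihood at x.
Evaluate each component's likelihood at the observed value:
  f_1 = 0.1
  f_2 = 0.05
Weight by the priors:
  w_1·f_1 = 0.48 × 0.1 = 0.048
  w_2·f_2 = 0.52 × 0.05 = 0.026
Marginal: 0.048 + 0.026 = 0.074
Responsibility of Class 2: 0.026 / 0.074 ≈ 0.351

0.351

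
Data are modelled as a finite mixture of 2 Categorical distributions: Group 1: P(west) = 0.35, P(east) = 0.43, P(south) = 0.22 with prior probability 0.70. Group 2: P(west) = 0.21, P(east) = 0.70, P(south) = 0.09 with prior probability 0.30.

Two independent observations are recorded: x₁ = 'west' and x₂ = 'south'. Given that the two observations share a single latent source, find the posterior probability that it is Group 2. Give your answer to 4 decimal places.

0.0952

Apply Bayes' rule: the posterior for each component is proportional to its prior times its likelihood at x.
Since both observations come from the same component, the likelihood for component k is f_k(x₁)·f_k(x₂).
  f_1 = [P(west | comp) = 0.35] × [0.22] = 0.077
  f_2 = [P(west | comp) = 0.21] × [0.09] = 0.0189
Weight by the priors:
  P(Z=1)·f_1 = 0.70 × 0.077 = 0.0539
  P(Z=2)·f_2 = 0.30 × 0.0189 = 0.00567
Denominator: 0.0539 + 0.00567 = 0.05957
P(Group 2 | x) = 0.00567 / 0.05957 ≈ 0.0952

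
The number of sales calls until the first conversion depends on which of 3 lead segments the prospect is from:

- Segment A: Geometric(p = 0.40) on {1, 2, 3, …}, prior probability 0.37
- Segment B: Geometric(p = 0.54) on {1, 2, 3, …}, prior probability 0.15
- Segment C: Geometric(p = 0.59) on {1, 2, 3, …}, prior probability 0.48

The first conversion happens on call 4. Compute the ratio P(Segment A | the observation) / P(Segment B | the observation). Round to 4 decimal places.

4.0547

Posterior odds = (w_i f_i(x)) / (w_j f_j(x)); the normalising sum cancels.
Geometric probabilities:
  p_A = 0.0864
  p_B = 0.0525614
  p_C = 0.0406634
Posterior odds = (w_A·p_A) / (w_B·p_B) = (0.37·0.0864) / (0.15·0.0525614) = 0.031968 / 0.00788422 ≈ 4.0547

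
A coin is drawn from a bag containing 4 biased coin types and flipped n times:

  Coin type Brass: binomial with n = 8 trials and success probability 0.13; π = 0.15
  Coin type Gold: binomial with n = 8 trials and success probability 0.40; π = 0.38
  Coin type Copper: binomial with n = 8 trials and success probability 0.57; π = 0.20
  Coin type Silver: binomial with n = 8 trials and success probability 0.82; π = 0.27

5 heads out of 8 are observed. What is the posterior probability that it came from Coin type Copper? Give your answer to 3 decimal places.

The responsibility of component k is π_k f_k(x) divided by Σ_j π_j f_j(x).
Component likelihoods at x = 5 heads out of 8:
  p_Brass = 0.00136919
  p_Gold = 0.123863
  p_Copper = 0.267897
  p_Silver = 0.121081
Multiply by the mixture weights:
  π_Brass·p_Brass = 0.15 × 0.00136919 = 0.000205378
  π_Gold·p_Gold = 0.38 × 0.123863 = 0.047068
  π_Copper·p_Copper = 0.20 × 0.267897 = 0.0535794
  π_Silver·p_Silver = 0.27 × 0.121081 = 0.0326918
Normaliser: 0.000205378 + 0.047068 + 0.0535794 + 0.0326918 = 0.133544
So the posterior for Coin type Copper is 0.0535794 / 0.133544 ≈ 0.401.

0.401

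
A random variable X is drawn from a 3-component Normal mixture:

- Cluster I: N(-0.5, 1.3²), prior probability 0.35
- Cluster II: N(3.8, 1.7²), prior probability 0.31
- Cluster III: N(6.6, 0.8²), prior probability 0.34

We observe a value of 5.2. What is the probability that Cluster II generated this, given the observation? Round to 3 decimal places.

Posterior ∝ prior × likelihood, so P(k | x) ∝ π_k f_k(x); normalise over all components.
Normal densities:
  p_I = 2.05278e-05
  p_II = 0.167183
  p_III = 0.107847
Unnormalised posteriors:
  π_I·p_I = 0.35 × 2.05278e-05 = 7.18474e-06
  π_II·p_II = 0.31 × 0.167183 = 0.0518267
  π_III·p_III = 0.34 × 0.107847 = 0.0366679
Denominator: 7.18474e-06 + 0.0518267 + 0.0366679 = 0.0885017
Responsibility of Cluster II: 0.0518267 / 0.0885017 ≈ 0.586

0.586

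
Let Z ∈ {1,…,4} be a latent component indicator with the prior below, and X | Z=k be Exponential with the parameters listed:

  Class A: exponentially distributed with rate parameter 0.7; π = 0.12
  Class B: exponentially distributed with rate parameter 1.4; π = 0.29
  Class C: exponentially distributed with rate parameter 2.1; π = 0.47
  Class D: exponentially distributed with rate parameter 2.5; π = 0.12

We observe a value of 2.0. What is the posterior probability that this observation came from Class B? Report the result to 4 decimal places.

P(component k | x) = π_k·f_k(x) / marginal(x), where marginal(x) = Σ_j π_j·f_j(x).
Component likelihoods at x = 2.0:
  p_A = 0.7·e^(−0.7·2.0) = 0.7·e^(−1.4000) = 0.172618
  p_B = 1.4·e^(−1.4·2.0) = 1.4·e^(−2.8000) = 0.0851341
  p_C = 2.1·e^(−2.1·2.0) = 2.1·e^(−4.2000) = 0.0314907
  p_D = 2.5·e^(−2.5·2.0) = 2.5·e^(−5.0000) = 0.0168449
Unnormalised posteriors:
  π_A·p_A = 0.12 × 0.172618 = 0.0207141
  π_B·p_B = 0.29 × 0.0851341 = 0.0246889
  π_C·p_C = 0.47 × 0.0314907 = 0.0148006
  π_D·p_D = 0.12 × 0.0168449 = 0.00202138
Denominator: 0.0207141 + 0.0246889 + 0.0148006 + 0.00202138 = 0.062225
P(Class B | the observation) = 0.0246889 / 0.062225 ≈ 0.3968

0.3968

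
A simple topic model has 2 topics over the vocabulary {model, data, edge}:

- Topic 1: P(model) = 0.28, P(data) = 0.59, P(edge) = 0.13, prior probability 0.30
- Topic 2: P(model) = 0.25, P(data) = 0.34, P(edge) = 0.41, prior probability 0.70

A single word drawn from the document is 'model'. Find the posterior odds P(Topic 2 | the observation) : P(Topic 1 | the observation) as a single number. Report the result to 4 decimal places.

2.0833

Since P(k|x) ∝ w_k f_k(x), the posterior odds are w_i f_i(x) / (w_j f_j(x)).
Component likelihoods at x = 'model':
  L_1 = 0.28
  L_2 = 0.25
0.175 / 0.084 ≈ 2.0833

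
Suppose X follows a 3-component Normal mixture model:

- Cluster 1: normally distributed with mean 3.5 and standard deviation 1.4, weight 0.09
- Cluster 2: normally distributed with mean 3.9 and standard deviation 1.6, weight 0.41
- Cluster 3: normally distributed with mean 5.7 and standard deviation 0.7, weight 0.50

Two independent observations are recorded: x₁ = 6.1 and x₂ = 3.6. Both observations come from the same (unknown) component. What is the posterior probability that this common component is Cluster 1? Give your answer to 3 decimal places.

The responsibility of component k is π_k f_k(x) divided by Σ_j π_j f_j(x).
Since both observations come from the same component, the likelihood for component k is f_k(x₁)·f_k(x₂).
  L_1 = [(1/(1.4·√(2π)))·exp(−(6.1−3.5)²/(2·1.4²)) = 0.284959·exp(-1.72449) = 0.0507979] × [0.284233] = 0.0144384
  L_2 = [(1/(1.6·√(2π)))·exp(−(6.1−3.9)²/(2·1.6²)) = 0.249339·exp(-0.94531) = 0.0968827] × [0.244994] = 0.0237357
  L_3 = [(1/(0.7·√(2π)))·exp(−(6.1−5.7)²/(2·0.7²)) = 0.569918·exp(-0.16327) = 0.484068] × [0.00633121] = 0.00306474
Prior × likelihood for each component:
  π_1·L_1 = 0.09 × 0.0144384 = 0.00129946
  π_2·L_2 = 0.41 × 0.0237357 = 0.00973164
  π_3·L_3 = 0.50 × 0.00306474 = 0.00153237
Marginal: 0.00129946 + 0.00973164 + 0.00153237 = 0.0125635
P(Cluster 1 | x) = 0.00129946 / 0.0125635 ≈ 0.103

0.103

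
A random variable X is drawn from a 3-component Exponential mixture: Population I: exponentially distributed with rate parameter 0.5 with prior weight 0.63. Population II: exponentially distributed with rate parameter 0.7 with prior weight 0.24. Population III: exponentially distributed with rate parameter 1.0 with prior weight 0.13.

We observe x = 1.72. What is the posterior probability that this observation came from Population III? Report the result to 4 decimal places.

0.1125

Apply Bayes' rule: the posterior for each component is proportional to its prior times its likelihood at x.
Component likelihoods at x = 1.72:
  f_I = 0.5·e^(−0.5·1.72) = 0.5·e^(−0.8600) = 0.211581
  f_II = 0.7·e^(−0.7·1.72) = 0.7·e^(−1.2040) = 0.209994
  f_III = 1.0·e^(−1.0·1.72) = 1.0·e^(−1.7200) = 0.179066
Multiply by the mixture weights:
  P(Z=I)·f_I = 0.63 × 0.211581 = 0.133296
  P(Z=II)·f_II = 0.24 × 0.209994 = 0.0503986
  P(Z=III)·f_III = 0.13 × 0.179066 = 0.0232786
Sum: 0.133296 + 0.0503986 + 0.0232786 = 0.206973
P(Population III | the observation) = 0.0232786 / 0.206973 ≈ 0.1125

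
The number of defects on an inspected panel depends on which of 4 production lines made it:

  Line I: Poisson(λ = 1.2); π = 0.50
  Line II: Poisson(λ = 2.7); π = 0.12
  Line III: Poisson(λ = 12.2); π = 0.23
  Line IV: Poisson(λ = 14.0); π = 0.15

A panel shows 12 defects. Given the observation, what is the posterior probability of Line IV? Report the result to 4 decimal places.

By Bayes' theorem, P(k | x) = P(Z=k) f_k(x) / Σ_j P(Z=j) f_j(x).
Evaluate each component's likelihood at the observed value:
  f_I = e^(−1.2)·1.2^12/12! = 5.60641e-09
  f_II = e^(−2.7)·2.7^12/12! = 2.10588e-05
  f_III = e^(−12.2)·12.2^12/12! = 0.11418
  f_IV = e^(−14.0)·14.0^12/12! = 0.0984185
Multiply by the mixture weights:
  P(Z=I)·f_I = 0.50 × 5.60641e-09 = 2.8032e-09
  P(Z=II)·f_II = 0.12 × 2.10588e-05 = 2.52705e-06
  P(Z=III)·f_III = 0.23 × 0.11418 = 0.0262613
  P(Z=IV)·f_IV = 0.15 × 0.0984185 = 0.0147628
Marginal: 2.8032e-09 + 2.52705e-06 + 0.0262613 + 0.0147628 = 0.0410266
Responsibility of Line IV: 0.0147628 / 0.0410266 ≈ 0.3598

0.3598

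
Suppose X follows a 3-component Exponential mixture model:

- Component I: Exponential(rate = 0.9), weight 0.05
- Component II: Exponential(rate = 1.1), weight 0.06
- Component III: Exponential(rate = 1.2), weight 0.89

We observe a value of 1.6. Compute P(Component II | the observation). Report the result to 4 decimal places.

By Bayes' theorem, P(k | x) = π_k f_k(x) / Σ_j π_j f_j(x).
Evaluate each component's likelihood at the observed value:
  p_I = 0.213235
  p_II = 0.189249
  p_III = 0.175928
Weight by the priors:
  π_I·p_I = 0.05 × 0.213235 = 0.0106617
  π_II·p_II = 0.06 × 0.189249 = 0.011355
  π_III·p_III = 0.89 × 0.175928 = 0.156576
Normaliser: 0.0106617 + 0.011355 + 0.156576 = 0.178593
P(Component II | data) ≈ 0.0636

0.0636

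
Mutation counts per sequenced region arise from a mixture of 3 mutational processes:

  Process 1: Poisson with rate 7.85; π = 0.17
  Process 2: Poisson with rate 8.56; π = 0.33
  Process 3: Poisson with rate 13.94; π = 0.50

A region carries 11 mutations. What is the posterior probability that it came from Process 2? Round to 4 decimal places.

0.3453

Posterior ∝ prior × likelihood, so P(k | x) ∝ P(Z=k) f_k(x); normalise over all components.
Evaluate each component's likelihood at the observed value:
  p_1 = 0.0681081
  p_2 = 0.086795
  p_3 = 0.0854417
Weight by the priors:
  P(Z=1)·p_1 = 0.17 × 0.0681081 = 0.0115784
  P(Z=2)·p_2 = 0.33 × 0.086795 = 0.0286424
  P(Z=3)·p_3 = 0.50 × 0.0854417 = 0.0427208
Marginal: 0.0115784 + 0.0286424 + 0.0427208 = 0.0829416
P(Process 2 | 11 mutations) = 0.0286424 / 0.0829416 ≈ 0.3453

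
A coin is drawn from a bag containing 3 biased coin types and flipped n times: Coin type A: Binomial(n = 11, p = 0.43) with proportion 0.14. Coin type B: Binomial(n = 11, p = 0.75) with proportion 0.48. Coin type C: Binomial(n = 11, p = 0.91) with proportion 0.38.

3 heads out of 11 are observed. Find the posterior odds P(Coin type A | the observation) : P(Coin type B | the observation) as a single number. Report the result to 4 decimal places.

The posterior odds equal the prior odds times the likelihood ratio: (π_i/π_j)·(f_i(x)/f_j(x)).
Component likelihoods at x = 3 heads out of 11:
  L_A = C(11,3)·0.43^3·0.57^8 = 165·0.079507·0.0111429 = 0.14618
  L_B = C(11,3)·0.75^3·0.25^8 = 165·0.421875·1.52588e-05 = 0.00106215
  L_C = C(11,3)·0.91^3·0.09^8 = 165·0.753571·4.30467e-09 = 5.3524e-07
Posterior odds = (π_A·L_A) / (π_B·L_B) = (0.14·0.14618) / (0.48·0.00106215) = 0.0204652 / 0.000509834 ≈ 40.1409

40.1409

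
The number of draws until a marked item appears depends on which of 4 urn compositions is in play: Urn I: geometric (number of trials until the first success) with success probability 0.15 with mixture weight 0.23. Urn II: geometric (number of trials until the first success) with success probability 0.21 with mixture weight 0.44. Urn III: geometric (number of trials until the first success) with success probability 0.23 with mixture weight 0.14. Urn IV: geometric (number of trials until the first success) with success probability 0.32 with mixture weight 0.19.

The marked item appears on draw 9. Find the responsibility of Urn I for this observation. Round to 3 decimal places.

0.312

The responsibility of component k is π_k f_k(x) divided by Σ_j π_j f_j(x).
Geometric probabilities:
  L_I = 0.0408736
  L_II = 0.0318593
  L_III = 0.0284219
  L_IV = 0.0146292
Multiply by the mixture weights:
  π_I·L_I = 0.23 × 0.0408736 = 0.00940092
  π_II·L_II = 0.44 × 0.0318593 = 0.0140181
  π_III·L_III = 0.14 × 0.0284219 = 0.00397907
  π_IV·L_IV = 0.19 × 0.0146292 = 0.00277955
Sum: 0.00940092 + 0.0140181 + 0.00397907 + 0.00277955 = 0.0301776
So the posterior for Urn I is 0.00940092 / 0.0301776 ≈ 0.312.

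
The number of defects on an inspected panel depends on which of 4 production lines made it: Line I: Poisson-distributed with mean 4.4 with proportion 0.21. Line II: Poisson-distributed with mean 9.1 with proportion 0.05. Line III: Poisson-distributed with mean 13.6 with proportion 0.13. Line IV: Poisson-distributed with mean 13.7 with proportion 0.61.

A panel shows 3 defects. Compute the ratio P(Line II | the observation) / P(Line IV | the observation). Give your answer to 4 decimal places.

The posterior odds equal the prior odds times the likelihood ratio: (P(Z=i)/P(Z=j))·(f_i(x)/f_j(x)).
Component likelihoods at x = 3 defects:
  p_I = e^(−4.4)·4.4^3/3! = 0.174305
  p_II = e^(−9.1)·9.1^3/3! = 0.0140247
  p_III = e^(−13.6)·13.6^3/3! = 0.000520068
  p_IV = e^(−13.7)·13.7^3/3! = 0.000481034
Odds = (0.05/0.61) × (0.0140247/0.000481034) = 0.0819672 × 29.1553 ≈ 2.3898

2.3898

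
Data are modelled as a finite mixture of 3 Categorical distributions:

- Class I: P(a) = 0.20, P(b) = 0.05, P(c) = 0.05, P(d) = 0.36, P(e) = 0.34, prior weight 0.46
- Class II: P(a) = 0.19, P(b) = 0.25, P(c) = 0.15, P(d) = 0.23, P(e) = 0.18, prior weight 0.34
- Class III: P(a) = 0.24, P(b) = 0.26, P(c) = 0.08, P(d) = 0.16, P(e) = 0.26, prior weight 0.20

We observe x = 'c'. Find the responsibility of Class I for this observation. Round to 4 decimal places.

P(component k | x) = π_k·f_k(x) / marginal(x), where marginal(x) = Σ_j π_j·f_j(x).
Component likelihoods at x = 'c':
  f_I = P(c | comp) = 0.05
  f_II = P(c | comp) = 0.15
  f_III = P(c | comp) = 0.08
Prior × likelihood for each component:
  π_I·f_I = 0.46 × 0.05 = 0.023
  π_II·f_II = 0.34 × 0.15 = 0.051
  π_III·f_III = 0.20 × 0.08 = 0.016
Normaliser: 0.023 + 0.051 + 0.016 = 0.09
P(Class I | data) = 0.023 / 0.09 ≈ 0.2556

0.2556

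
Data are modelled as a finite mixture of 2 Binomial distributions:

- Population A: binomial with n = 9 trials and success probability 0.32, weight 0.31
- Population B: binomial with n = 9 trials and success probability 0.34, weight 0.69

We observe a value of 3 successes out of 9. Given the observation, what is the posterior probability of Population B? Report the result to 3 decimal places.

By Bayes' theorem, P(k | x) = w_k f_k(x) / Σ_j w_j f_j(x).
Evaluate each component's likelihood at the observed value:
  L_A = C(9,3)·0.32^3·0.68^6 = 84·0.032768·0.0988675 = 0.272134
  L_B = C(9,3)·0.34^3·0.66^6 = 84·0.039304·0.082654 = 0.272885
Multiply by the mixture weights:
  w_A·L_A = 0.31 × 0.272134 = 0.0843615
  w_B·L_B = 0.69 × 0.272885 = 0.188291
Sum: 0.0843615 + 0.188291 = 0.272652
P(Population B | the observation) ≈ 0.691

0.691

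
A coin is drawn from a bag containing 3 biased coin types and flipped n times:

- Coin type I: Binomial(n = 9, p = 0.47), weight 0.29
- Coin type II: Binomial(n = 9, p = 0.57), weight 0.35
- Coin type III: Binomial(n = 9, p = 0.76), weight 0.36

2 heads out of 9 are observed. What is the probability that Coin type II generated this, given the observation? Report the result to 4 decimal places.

0.2886

By Bayes' theorem, P(k | x) = P(Z=k) f_k(x) / Σ_j P(Z=j) f_j(x).
Component likelihoods at x = 2 heads out of 9:
  f_I = 0.0934177
  f_II = 0.031793
  f_III = 0.000953693
Unnormalised posteriors:
  P(Z=I)·f_I = 0.29 × 0.0934177 = 0.0270911
  P(Z=II)·f_II = 0.35 × 0.031793 = 0.0111275
  P(Z=III)·f_III = 0.36 × 0.000953693 = 0.000343329
Normaliser: 0.0270911 + 0.0111275 + 0.000343329 = 0.038562
Responsibility of Coin type II: 0.0111275 / 0.038562 ≈ 0.2886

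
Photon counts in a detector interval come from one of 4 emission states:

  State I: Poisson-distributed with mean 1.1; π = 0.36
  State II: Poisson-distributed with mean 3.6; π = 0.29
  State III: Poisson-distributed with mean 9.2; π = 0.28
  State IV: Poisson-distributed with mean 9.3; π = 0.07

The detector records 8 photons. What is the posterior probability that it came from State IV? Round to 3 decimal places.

P(component k | x) = π_k·f_k(x) / marginal(x), where marginal(x) = Σ_j π_j·f_j(x).
Poisson probabilities:
  p_I = 1.76969e-05
  p_II = 0.0191179
  p_III = 0.128609
  p_IV = 0.126883
Unnormalised posteriors:
  π_I·p_I = 0.36 × 1.76969e-05 = 6.37088e-06
  π_II·p_II = 0.29 × 0.0191179 = 0.00554418
  π_III·p_III = 0.28 × 0.128609 = 0.0360106
  π_IV·p_IV = 0.07 × 0.126883 = 0.00888183
Denominator: 6.37088e-06 + 0.00554418 + 0.0360106 + 0.00888183 = 0.050443
P(State IV | x) = 0.00888183 / 0.050443 ≈ 0.176

0.176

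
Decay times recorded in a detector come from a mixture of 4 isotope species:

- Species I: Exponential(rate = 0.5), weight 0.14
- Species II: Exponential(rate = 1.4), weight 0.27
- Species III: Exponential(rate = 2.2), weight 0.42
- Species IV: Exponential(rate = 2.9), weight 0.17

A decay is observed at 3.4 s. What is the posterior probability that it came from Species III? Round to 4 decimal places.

By Bayes' theorem, P(k | x) = π_k f_k(x) / Σ_j π_j f_j(x).
Evaluate each component's likelihood at the observed value:
  L_I = 0.5·e^(−0.5·3.4) = 0.5·e^(−1.7000) = 0.0913418
  L_II = 1.4·e^(−1.4·3.4) = 1.4·e^(−4.7600) = 0.0119919
  L_III = 2.2·e^(−2.2·3.4) = 2.2·e^(−7.4800) = 0.00124137
  L_IV = 2.9·e^(−2.9·3.4) = 2.9·e^(−9.8600) = 0.000151445
Unnormalised posteriors:
  π_I·L_I = 0.14 × 0.0913418 = 0.0127878
  π_II·L_II = 0.27 × 0.0119919 = 0.0032378
  π_III·L_III = 0.42 × 0.00124137 = 0.000521374
  π_IV·L_IV = 0.17 × 0.000151445 = 2.57456e-05
Normaliser: 0.0127878 + 0.0032378 + 0.000521374 + 2.57456e-05 = 0.0165728
P(Species III | x) = 0.000521374 / 0.0165728 ≈ 0.0315

0.0315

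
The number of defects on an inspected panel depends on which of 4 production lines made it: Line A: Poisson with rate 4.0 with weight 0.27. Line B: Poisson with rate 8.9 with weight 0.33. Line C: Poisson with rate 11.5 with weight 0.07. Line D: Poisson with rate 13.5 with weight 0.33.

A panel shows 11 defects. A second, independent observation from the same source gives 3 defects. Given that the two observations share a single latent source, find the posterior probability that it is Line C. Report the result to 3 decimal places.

0.033

Posterior ∝ prior × likelihood, so P(k | x) ∝ π_k f_k(x); normalise over all components.
Since both observations come from the same component, the likelihood for component k is f_k(x₁)·f_k(x₂).
  p_A = [0.00192454] × [0.195367] = 0.000375991
  p_B = [0.094823] × [0.016025] = 0.00151954
  p_C = [0.118068] × [0.00256777] = 0.000303172
  p_D = [0.0932267] × [0.000562179] = 5.24101e-05
Prior × likelihood for each component:
  π_A·p_A = 0.27 × 0.000375991 = 0.000101517
  π_B·p_B = 0.33 × 0.00151954 = 0.000501447
  π_C·p_C = 0.07 × 0.000303172 = 2.12221e-05
  π_D·p_D = 0.33 × 5.24101e-05 = 1.72953e-05
Denominator: 0.000101517 + 0.000501447 + 2.12221e-05 + 1.72953e-05 = 0.000641482
Responsibility of Line C: 2.12221e-05 / 0.000641482 ≈ 0.033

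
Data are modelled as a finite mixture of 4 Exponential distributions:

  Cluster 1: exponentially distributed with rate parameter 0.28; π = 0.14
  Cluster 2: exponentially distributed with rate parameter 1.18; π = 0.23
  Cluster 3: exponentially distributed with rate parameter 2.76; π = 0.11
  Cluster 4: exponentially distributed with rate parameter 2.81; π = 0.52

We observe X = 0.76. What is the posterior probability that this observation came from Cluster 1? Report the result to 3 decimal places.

By Bayes' theorem, P(k | x) = w_k f_k(x) / Σ_j w_j f_j(x).
Component likelihoods at x = 0.76:
  p_1 = 0.226329
  p_2 = 0.48129
  p_3 = 0.338792
  p_4 = 0.332068
Multiply by the mixture weights:
  w_1·p_1 = 0.14 × 0.226329 = 0.0316861
  w_2·p_2 = 0.23 × 0.48129 = 0.110697
  w_3·p_3 = 0.11 × 0.338792 = 0.0372671
  w_4·p_4 = 0.52 × 0.332068 = 0.172675
Marginal: 0.0316861 + 0.110697 + 0.0372671 + 0.172675 = 0.352325
P(Cluster 1 | 0.76) ≈ 0.090

0.090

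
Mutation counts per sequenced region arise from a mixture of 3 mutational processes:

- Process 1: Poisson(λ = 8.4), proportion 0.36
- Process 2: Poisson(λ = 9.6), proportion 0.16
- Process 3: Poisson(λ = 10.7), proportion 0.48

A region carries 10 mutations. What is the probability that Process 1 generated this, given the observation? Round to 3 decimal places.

0.332

The responsibility of component k is w_k f_k(x) divided by Σ_j w_j f_j(x).
Evaluate each component's likelihood at the observed value:
  L_1 = e^(−8.4)·8.4^10/10! = 0.108382
  L_2 = e^(−9.6)·9.6^10/10! = 0.124086
  L_3 = e^(−10.7)·10.7^10/10! = 0.122215
Weight by the priors:
  w_1·L_1 = 0.36 × 0.108382 = 0.0390174
  w_2·L_2 = 0.16 × 0.124086 = 0.0198537
  w_3·L_3 = 0.48 × 0.122215 = 0.0586631
Denominator: 0.0390174 + 0.0198537 + 0.0586631 = 0.117534
P(Process 1 | 10 mutations) ≈ 0.332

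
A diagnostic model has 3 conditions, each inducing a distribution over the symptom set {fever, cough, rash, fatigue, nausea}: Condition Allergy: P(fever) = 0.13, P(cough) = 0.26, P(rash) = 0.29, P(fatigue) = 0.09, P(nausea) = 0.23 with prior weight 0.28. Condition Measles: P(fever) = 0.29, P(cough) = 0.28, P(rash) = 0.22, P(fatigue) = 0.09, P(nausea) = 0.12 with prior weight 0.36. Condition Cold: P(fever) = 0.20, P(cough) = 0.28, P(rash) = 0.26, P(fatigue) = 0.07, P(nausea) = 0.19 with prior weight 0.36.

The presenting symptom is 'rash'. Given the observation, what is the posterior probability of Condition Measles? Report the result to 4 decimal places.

0.3118

The responsibility of component k is w_k f_k(x) divided by Σ_j w_j f_j(x).
Categorical probabilities:
  p_Allergy = P(rash | comp) = 0.29
  p_Measles = P(rash | comp) = 0.22
  p_Cold = P(rash | comp) = 0.26
Multiply by the mixture weights:
  w_Allergy·p_Allergy = 0.28 × 0.29 = 0.0812
  w_Measles·p_Measles = 0.36 × 0.22 = 0.0792
  w_Cold·p_Cold = 0.36 × 0.26 = 0.0936
Normaliser: 0.0812 + 0.0792 + 0.0936 = 0.254
P(Condition Measles | data) = 0.0792 / 0.254 ≈ 0.3118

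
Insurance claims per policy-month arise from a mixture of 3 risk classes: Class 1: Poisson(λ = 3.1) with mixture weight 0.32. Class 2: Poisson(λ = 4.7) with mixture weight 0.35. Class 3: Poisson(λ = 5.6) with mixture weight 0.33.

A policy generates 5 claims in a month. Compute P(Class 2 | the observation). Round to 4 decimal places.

0.4023

The responsibility of component k is π_k f_k(x) divided by Σ_j π_j f_j(x).
Poisson probabilities:
  p_1 = e^(−3.1)·3.1^5/5! = 0.107477
  p_2 = e^(−4.7)·4.7^5/5! = 0.17383
  p_3 = e^(−5.6)·5.6^5/5! = 0.169711
Multiply by the mixture weights:
  π_1·p_1 = 0.32 × 0.107477 = 0.0343925
  π_2·p_2 = 0.35 × 0.17383 = 0.0608404
  π_3·p_3 = 0.33 × 0.169711 = 0.0560046
Evidence: 0.0343925 + 0.0608404 + 0.0560046 = 0.151238
Responsibility of Class 2: 0.0608404 / 0.151238 ≈ 0.4023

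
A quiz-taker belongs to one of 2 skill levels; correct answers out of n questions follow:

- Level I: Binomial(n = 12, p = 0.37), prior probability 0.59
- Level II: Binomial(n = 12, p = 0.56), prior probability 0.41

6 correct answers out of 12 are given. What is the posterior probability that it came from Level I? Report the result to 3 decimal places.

The responsibility of component k is π_k f_k(x) divided by Σ_j π_j f_j(x).
Component likelihoods at x = 6 correct answers out of 12:
  p_I = C(12,6)·0.37^6·0.63^6 = 924·0.00256573·0.0625235 = 0.148226
  p_II = C(12,6)·0.56^6·0.44^6 = 924·0.030841·0.00725631 = 0.206784
Weight by the priors:
  π_I·p_I = 0.59 × 0.148226 = 0.0874536
  π_II·p_II = 0.41 × 0.206784 = 0.0847813
Marginal: 0.0874536 + 0.0847813 = 0.172235
P(Level I | the observation) ≈ 0.508

0.508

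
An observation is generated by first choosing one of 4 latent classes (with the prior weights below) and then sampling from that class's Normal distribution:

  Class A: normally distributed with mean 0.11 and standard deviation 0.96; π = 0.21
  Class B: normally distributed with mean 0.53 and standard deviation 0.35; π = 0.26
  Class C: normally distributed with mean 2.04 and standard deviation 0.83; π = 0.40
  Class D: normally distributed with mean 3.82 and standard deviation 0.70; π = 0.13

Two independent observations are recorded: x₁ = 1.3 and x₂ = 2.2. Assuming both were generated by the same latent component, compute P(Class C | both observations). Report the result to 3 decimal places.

Apply Bayes' rule: the posterior for each component is proportional to its prior times its likelihood at x.
Since both observations come from the same component, the likelihood for component k is f_k(x₁)·f_k(x₂).
  L_A = [(1/(0.96·√(2π)))·exp(−(1.3−0.11)²/(2·0.96²)) = 0.415565·exp(-0.76828) = 0.192743] × [0.0388533] = 0.00748868
  L_B = [(1/(0.35·√(2π)))·exp(−(1.3−0.53)²/(2·0.35²)) = 1.139835·exp(-2.42000) = 0.101356] × [1.29764e-05] = 1.31523e-06
  L_C = [(1/(0.83·√(2π)))·exp(−(1.3−2.04)²/(2·0.83²)) = 0.480653·exp(-0.39745) = 0.323016] × [0.471805] = 0.1524
  L_D = [(1/(0.70·√(2π)))·exp(−(1.3−3.82)²/(2·0.70²)) = 0.569918·exp(-6.48000) = 0.000874146] × [0.0391552] = 3.42273e-05
Multiply by the mixture weights:
  π_A·L_A = 0.21 × 0.00748868 = 0.00157262
  π_B·L_B = 0.26 × 1.31523e-06 = 3.4196e-07
  π_C·L_C = 0.40 × 0.1524 = 0.0609602
  π_D·L_D = 0.13 × 3.42273e-05 = 4.44955e-06
Marginal: 0.00157262 + 3.4196e-07 + 0.0609602 + 4.44955e-06 = 0.0625376
Responsibility of Class C: 0.0609602 / 0.0625376 ≈ 0.975

0.975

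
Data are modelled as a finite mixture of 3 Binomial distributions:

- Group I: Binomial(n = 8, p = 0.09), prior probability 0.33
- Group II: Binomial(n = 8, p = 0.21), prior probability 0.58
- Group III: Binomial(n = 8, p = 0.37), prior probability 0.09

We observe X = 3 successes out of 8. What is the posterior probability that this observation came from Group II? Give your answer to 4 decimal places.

0.7328

P(component k | x) = w_k·f_k(x) / marginal(x), where marginal(x) = Σ_j w_j·f_j(x).
Evaluate each component's likelihood at the observed value:
  p_I = C(8,3)·0.09^3·0.91^5 = 56·0.000729·0.624032 = 0.0254755
  p_II = C(8,3)·0.21^3·0.79^5 = 56·0.009261·0.307706 = 0.159581
  p_III = C(8,3)·0.37^3·0.63^5 = 56·0.050653·0.0992437 = 0.281511
Weight by the priors:
  w_I·p_I = 0.33 × 0.0254755 = 0.00840691
  w_II·p_II = 0.58 × 0.159581 = 0.092557
  w_III·p_III = 0.09 × 0.281511 = 0.025336
Marginal: 0.00840691 + 0.092557 + 0.025336 = 0.1263
P(Group II | the observation) = 0.092557 / 0.1263 ≈ 0.7328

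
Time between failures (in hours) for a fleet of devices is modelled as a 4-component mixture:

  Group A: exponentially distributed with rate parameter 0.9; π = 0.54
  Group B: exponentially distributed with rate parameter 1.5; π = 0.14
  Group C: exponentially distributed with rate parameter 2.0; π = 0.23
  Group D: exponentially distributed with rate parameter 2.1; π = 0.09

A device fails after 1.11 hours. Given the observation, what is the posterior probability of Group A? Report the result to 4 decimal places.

Posterior ∝ prior × likelihood, so P(k | x) ∝ π_k f_k(x); normalise over all components.
Evaluate each component's likelihood at the observed value:
  L_A = 0.9·e^(−0.9·1.11) = 0.9·e^(−0.9990) = 0.331423
  L_B = 1.5·e^(−1.5·1.11) = 1.5·e^(−1.6650) = 0.283786
  L_C = 2.0·e^(−2.0·1.11) = 2.0·e^(−2.2200) = 0.217218
  L_D = 2.1·e^(−2.1·1.11) = 2.1·e^(−2.3310) = 0.204117
Unnormalised posteriors:
  π_A·L_A = 0.54 × 0.331423 = 0.178968
  π_B·L_B = 0.14 × 0.283786 = 0.03973
  π_C·L_C = 0.23 × 0.217218 = 0.0499602
  π_D·L_D = 0.09 × 0.204117 = 0.0183705
Denominator: 0.178968 + 0.03973 + 0.0499602 + 0.0183705 = 0.287029
Responsibility of Group A: 0.178968 / 0.287029 ≈ 0.6235

0.6235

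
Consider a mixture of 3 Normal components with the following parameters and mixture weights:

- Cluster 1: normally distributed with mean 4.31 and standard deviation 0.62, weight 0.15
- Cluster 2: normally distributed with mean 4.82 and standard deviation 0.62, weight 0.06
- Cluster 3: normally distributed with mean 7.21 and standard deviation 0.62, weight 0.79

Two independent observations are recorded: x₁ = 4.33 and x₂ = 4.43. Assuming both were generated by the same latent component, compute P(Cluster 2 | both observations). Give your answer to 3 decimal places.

Posterior ∝ prior × likelihood, so P(k | x) ∝ w_k f_k(x); normalise over all components.
Since both observations come from the same component, the likelihood for component k is f_k(x₁)·f_k(x₂).
  f_1 = [(1/(0.62·√(2π)))·exp(−(4.33−4.31)²/(2·0.62²)) = 0.643455·exp(-0.00052) = 0.643121] × [0.631515] = 0.40614
  f_2 = [(1/(0.62·√(2π)))·exp(−(4.33−4.82)²/(2·0.62²)) = 0.643455·exp(-0.31230) = 0.470854] × [0.527955] = 0.24859
  f_3 = [(1/(0.62·√(2π)))·exp(−(4.33−7.21)²/(2·0.62²)) = 0.643455·exp(-10.78876) = 1.32745e-05] × [2.77173e-05] = 3.67934e-10
Multiply by the mixture weights:
  w_1·f_1 = 0.15 × 0.40614 = 0.0609211
  w_2·f_2 = 0.06 × 0.24859 = 0.0149154
  w_3·f_3 = 0.79 × 3.67934e-10 = 2.90668e-10
Marginal: 0.0609211 + 0.0149154 + 2.90668e-10 = 0.0758365
P(Cluster 2 | x₁,x₂) ≈ 0.197

0.197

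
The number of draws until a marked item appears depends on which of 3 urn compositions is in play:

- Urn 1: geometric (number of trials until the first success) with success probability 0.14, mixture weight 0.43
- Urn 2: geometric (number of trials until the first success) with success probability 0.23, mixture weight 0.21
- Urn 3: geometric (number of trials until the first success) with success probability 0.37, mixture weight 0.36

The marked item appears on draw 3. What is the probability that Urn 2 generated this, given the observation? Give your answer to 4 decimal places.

0.2272

Apply Bayes' rule: the posterior for each component is proportional to its prior times its likelihood at x.
Evaluate each component's likelihood at the observed value:
  f_1 = 0.14·(1−0.14)^2 = 0.14·0.7396 = 0.103544
  f_2 = 0.23·(1−0.23)^2 = 0.23·0.5929 = 0.136367
  f_3 = 0.37·(1−0.37)^2 = 0.37·0.3969 = 0.146853
Weight by the priors:
  π_1·f_1 = 0.43 × 0.103544 = 0.0445239
  π_2·f_2 = 0.21 × 0.136367 = 0.0286371
  π_3·f_3 = 0.36 × 0.146853 = 0.0528671
Denominator: 0.0445239 + 0.0286371 + 0.0528671 = 0.126028
P(Urn 2 | the observation) ≈ 0.2272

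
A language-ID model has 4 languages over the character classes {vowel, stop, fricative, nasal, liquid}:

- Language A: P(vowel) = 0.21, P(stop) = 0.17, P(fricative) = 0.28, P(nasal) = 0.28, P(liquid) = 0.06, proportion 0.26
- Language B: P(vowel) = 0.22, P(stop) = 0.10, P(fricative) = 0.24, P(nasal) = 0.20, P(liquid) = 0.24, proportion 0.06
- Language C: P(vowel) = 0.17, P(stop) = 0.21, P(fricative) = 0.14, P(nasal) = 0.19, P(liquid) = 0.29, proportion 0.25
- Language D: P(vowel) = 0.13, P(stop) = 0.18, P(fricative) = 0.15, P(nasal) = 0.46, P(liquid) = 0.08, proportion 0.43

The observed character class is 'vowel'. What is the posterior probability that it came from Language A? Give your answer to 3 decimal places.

0.329

Apply Bayes' rule: the posterior for each component is proportional to its prior times its likelihood at x.
Component likelihoods at x = 'vowel':
  p_A = 0.21
  p_B = 0.22
  p_C = 0.17
  p_D = 0.13
Prior × likelihood for each component:
  π_A·p_A = 0.26 × 0.21 = 0.0546
  π_B·p_B = 0.06 × 0.22 = 0.0132
  π_C·p_C = 0.25 × 0.17 = 0.0425
  π_D·p_D = 0.43 × 0.13 = 0.0559
Evidence: 0.0546 + 0.0132 + 0.0425 + 0.0559 = 0.1662
P(Language A | data) = 0.0546 / 0.1662 ≈ 0.329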